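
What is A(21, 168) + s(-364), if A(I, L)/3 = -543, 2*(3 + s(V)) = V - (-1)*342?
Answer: -1643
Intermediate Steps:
s(V) = 168 + V/2 (s(V) = -3 + (V - (-1)*342)/2 = -3 + (V - 1*(-342))/2 = -3 + (V + 342)/2 = -3 + (342 + V)/2 = -3 + (171 + V/2) = 168 + V/2)
A(I, L) = -1629 (A(I, L) = 3*(-543) = -1629)
A(21, 168) + s(-364) = -1629 + (168 + (1/2)*(-364)) = -1629 + (168 - 182) = -1629 - 14 = -1643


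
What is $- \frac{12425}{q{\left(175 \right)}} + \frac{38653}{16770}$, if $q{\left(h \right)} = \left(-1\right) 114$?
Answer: $\frac{17731141}{159315} \approx 111.3$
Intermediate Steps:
$q{\left(h \right)} = -114$
$- \frac{12425}{q{\left(175 \right)}} + \frac{38653}{16770} = - \frac{12425}{-114} + \frac{38653}{16770} = \left(-12425\right) \left(- \frac{1}{114}\right) + 38653 \cdot \frac{1}{16770} = \frac{12425}{114} + \frac{38653}{16770} = \frac{17731141}{159315}$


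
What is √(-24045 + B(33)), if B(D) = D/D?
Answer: 2*I*√6011 ≈ 155.06*I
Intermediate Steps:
B(D) = 1
√(-24045 + B(33)) = √(-24045 + 1) = √(-24044) = 2*I*√6011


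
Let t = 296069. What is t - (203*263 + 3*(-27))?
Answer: 242761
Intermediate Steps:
t - (203*263 + 3*(-27)) = 296069 - (203*263 + 3*(-27)) = 296069 - (53389 - 81) = 296069 - 1*53308 = 296069 - 53308 = 242761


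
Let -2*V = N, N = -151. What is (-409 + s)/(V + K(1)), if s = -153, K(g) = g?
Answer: -1124/153 ≈ -7.3464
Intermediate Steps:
V = 151/2 (V = -½*(-151) = 151/2 ≈ 75.500)
(-409 + s)/(V + K(1)) = (-409 - 153)/(151/2 + 1) = -562/153/2 = -562*2/153 = -1124/153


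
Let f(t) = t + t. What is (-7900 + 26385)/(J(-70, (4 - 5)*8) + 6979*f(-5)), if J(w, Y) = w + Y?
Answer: -18485/69868 ≈ -0.26457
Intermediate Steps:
f(t) = 2*t
J(w, Y) = Y + w
(-7900 + 26385)/(J(-70, (4 - 5)*8) + 6979*f(-5)) = (-7900 + 26385)/(((4 - 5)*8 - 70) + 6979*(2*(-5))) = 18485/((-1*8 - 70) + 6979*(-10)) = 18485/((-8 - 70) - 69790) = 18485/(-78 - 69790) = 18485/(-69868) = 18485*(-1/69868) = -18485/69868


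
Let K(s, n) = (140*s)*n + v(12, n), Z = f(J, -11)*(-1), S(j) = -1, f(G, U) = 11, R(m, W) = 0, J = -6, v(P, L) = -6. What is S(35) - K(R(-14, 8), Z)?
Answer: 5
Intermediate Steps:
Z = -11 (Z = 11*(-1) = -11)
K(s, n) = -6 + 140*n*s (K(s, n) = (140*s)*n - 6 = 140*n*s - 6 = -6 + 140*n*s)
S(35) - K(R(-14, 8), Z) = -1 - (-6 + 140*(-11)*0) = -1 - (-6 + 0) = -1 - 1*(-6) = -1 + 6 = 5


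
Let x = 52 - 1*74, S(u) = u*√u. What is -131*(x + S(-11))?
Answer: 2882 + 1441*I*√11 ≈ 2882.0 + 4779.3*I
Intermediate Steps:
S(u) = u^(3/2)
x = -22 (x = 52 - 74 = -22)
-131*(x + S(-11)) = -131*(-22 + (-11)^(3/2)) = -131*(-22 - 11*I*√11) = 2882 + 1441*I*√11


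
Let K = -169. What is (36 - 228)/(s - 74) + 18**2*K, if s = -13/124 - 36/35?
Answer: -5951316148/108693 ≈ -54753.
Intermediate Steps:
s = -4919/4340 (s = -13*1/124 - 36*1/35 = -13/124 - 36/35 = -4919/4340 ≈ -1.1334)
(36 - 228)/(s - 74) + 18**2*K = (36 - 228)/(-4919/4340 - 74) + 18**2*(-169) = -192/(-326079/4340) + 324*(-169) = -192*(-4340/326079) - 54756 = 277760/108693 - 54756 = -5951316148/108693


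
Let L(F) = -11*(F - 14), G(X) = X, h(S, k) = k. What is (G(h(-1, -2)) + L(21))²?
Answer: 6241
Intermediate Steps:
L(F) = 154 - 11*F (L(F) = -11*(-14 + F) = 154 - 11*F)
(G(h(-1, -2)) + L(21))² = (-2 + (154 - 11*21))² = (-2 + (154 - 231))² = (-2 - 77)² = (-79)² = 6241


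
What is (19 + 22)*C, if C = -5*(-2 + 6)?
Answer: -820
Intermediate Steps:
C = -20 (C = -5*4 = -20)
(19 + 22)*C = (19 + 22)*(-20) = 41*(-20) = -820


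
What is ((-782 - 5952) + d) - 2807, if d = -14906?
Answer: -24447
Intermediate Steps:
((-782 - 5952) + d) - 2807 = ((-782 - 5952) - 14906) - 2807 = (-6734 - 14906) - 2807 = -21640 - 2807 = -24447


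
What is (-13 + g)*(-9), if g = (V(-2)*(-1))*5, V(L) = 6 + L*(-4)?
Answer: 747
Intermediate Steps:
V(L) = 6 - 4*L
g = -70 (g = ((6 - 4*(-2))*(-1))*5 = ((6 + 8)*(-1))*5 = (14*(-1))*5 = -14*5 = -70)
(-13 + g)*(-9) = (-13 - 70)*(-9) = -83*(-9) = 747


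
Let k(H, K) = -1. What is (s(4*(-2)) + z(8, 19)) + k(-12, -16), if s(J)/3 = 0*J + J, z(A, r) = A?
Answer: -17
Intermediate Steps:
s(J) = 3*J (s(J) = 3*(0*J + J) = 3*(0 + J) = 3*J)
(s(4*(-2)) + z(8, 19)) + k(-12, -16) = (3*(4*(-2)) + 8) - 1 = (3*(-8) + 8) - 1 = (-24 + 8) - 1 = -16 - 1 = -17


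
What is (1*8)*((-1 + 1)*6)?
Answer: 0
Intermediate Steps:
(1*8)*((-1 + 1)*6) = 8*(0*6) = 8*0 = 0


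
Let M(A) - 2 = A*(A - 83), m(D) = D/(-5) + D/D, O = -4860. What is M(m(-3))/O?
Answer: 1603/60750 ≈ 0.026387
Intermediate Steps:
m(D) = 1 - D/5 (m(D) = D*(-⅕) + 1 = -D/5 + 1 = 1 - D/5)
M(A) = 2 + A*(-83 + A) (M(A) = 2 + A*(A - 83) = 2 + A*(-83 + A))
M(m(-3))/O = (2 + (1 - ⅕*(-3))² - 83*(1 - ⅕*(-3)))/(-4860) = (2 + (1 + ⅗)² - 83*(1 + ⅗))*(-1/4860) = (2 + (8/5)² - 83*8/5)*(-1/4860) = (2 + 64/25 - 664/5)*(-1/4860) = -3206/25*(-1/4860) = 1603/60750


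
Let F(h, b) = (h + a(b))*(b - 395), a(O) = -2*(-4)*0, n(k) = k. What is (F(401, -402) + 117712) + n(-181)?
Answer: -202066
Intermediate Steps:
a(O) = 0 (a(O) = 8*0 = 0)
F(h, b) = h*(-395 + b) (F(h, b) = (h + 0)*(b - 395) = h*(-395 + b))
(F(401, -402) + 117712) + n(-181) = (401*(-395 - 402) + 117712) - 181 = (401*(-797) + 117712) - 181 = (-319597 + 117712) - 181 = -201885 - 181 = -202066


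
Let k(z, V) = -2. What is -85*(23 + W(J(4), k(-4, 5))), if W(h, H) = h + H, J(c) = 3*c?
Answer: -2805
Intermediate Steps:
W(h, H) = H + h
-85*(23 + W(J(4), k(-4, 5))) = -85*(23 + (-2 + 3*4)) = -85*(23 + (-2 + 12)) = -85*(23 + 10) = -85*33 = -2805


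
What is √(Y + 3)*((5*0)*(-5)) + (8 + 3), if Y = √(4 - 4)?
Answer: 11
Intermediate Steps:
Y = 0 (Y = √0 = 0)
√(Y + 3)*((5*0)*(-5)) + (8 + 3) = √(0 + 3)*((5*0)*(-5)) + (8 + 3) = √3*(0*(-5)) + 11 = √3*0 + 11 = 0 + 11 = 11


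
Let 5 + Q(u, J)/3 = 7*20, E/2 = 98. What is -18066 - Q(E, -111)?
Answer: -18471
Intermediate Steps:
E = 196 (E = 2*98 = 196)
Q(u, J) = 405 (Q(u, J) = -15 + 3*(7*20) = -15 + 3*140 = -15 + 420 = 405)
-18066 - Q(E, -111) = -18066 - 1*405 = -18066 - 405 = -18471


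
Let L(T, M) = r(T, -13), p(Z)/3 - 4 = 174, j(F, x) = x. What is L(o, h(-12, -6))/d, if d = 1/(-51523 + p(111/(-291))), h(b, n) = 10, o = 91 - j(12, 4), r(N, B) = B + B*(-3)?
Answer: -1325714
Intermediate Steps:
p(Z) = 534 (p(Z) = 12 + 3*174 = 12 + 522 = 534)
r(N, B) = -2*B (r(N, B) = B - 3*B = -2*B)
o = 87 (o = 91 - 1*4 = 91 - 4 = 87)
L(T, M) = 26 (L(T, M) = -2*(-13) = 26)
d = -1/50989 (d = 1/(-51523 + 534) = 1/(-50989) = -1/50989 ≈ -1.9612e-5)
L(o, h(-12, -6))/d = 26/(-1/50989) = 26*(-50989) = -1325714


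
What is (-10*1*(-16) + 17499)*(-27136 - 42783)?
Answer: -1234699621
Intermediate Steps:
(-10*1*(-16) + 17499)*(-27136 - 42783) = (-10*(-16) + 17499)*(-69919) = (160 + 17499)*(-69919) = 17659*(-69919) = -1234699621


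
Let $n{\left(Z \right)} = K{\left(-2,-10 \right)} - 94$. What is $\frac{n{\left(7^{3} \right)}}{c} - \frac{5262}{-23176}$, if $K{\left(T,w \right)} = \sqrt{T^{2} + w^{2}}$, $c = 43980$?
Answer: $\frac{28655527}{127410060} + \frac{\sqrt{26}}{21990} \approx 0.22514$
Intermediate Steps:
$n{\left(Z \right)} = -94 + 2 \sqrt{26}$ ($n{\left(Z \right)} = \sqrt{\left(-2\right)^{2} + \left(-10\right)^{2}} - 94 = \sqrt{4 + 100} - 94 = \sqrt{104} - 94 = 2 \sqrt{26} - 94 = -94 + 2 \sqrt{26}$)
$\frac{n{\left(7^{3} \right)}}{c} - \frac{5262}{-23176} = \frac{-94 + 2 \sqrt{26}}{43980} - \frac{5262}{-23176} = \left(-94 + 2 \sqrt{26}\right) \frac{1}{43980} - - \frac{2631}{11588} = \left(- \frac{47}{21990} + \frac{\sqrt{26}}{21990}\right) + \frac{2631}{11588} = \frac{28655527}{127410060} + \frac{\sqrt{26}}{21990}$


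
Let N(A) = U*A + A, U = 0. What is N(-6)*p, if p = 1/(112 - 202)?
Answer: 1/15 ≈ 0.066667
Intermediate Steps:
N(A) = A (N(A) = 0*A + A = 0 + A = A)
p = -1/90 (p = 1/(-90) = -1/90 ≈ -0.011111)
N(-6)*p = -6*(-1/90) = 1/15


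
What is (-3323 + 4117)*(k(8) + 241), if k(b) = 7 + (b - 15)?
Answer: 191354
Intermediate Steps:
k(b) = -8 + b (k(b) = 7 + (-15 + b) = -8 + b)
(-3323 + 4117)*(k(8) + 241) = (-3323 + 4117)*((-8 + 8) + 241) = 794*(0 + 241) = 794*241 = 191354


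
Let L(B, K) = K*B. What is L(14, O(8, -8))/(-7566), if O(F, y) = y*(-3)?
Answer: -56/1261 ≈ -0.044409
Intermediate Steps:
O(F, y) = -3*y
L(B, K) = B*K
L(14, O(8, -8))/(-7566) = (14*(-3*(-8)))/(-7566) = (14*24)*(-1/7566) = 336*(-1/7566) = -56/1261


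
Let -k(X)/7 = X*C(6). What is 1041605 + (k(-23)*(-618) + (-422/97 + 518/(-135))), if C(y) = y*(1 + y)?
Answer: -41083194761/13095 ≈ -3.1373e+6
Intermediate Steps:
k(X) = -294*X (k(X) = -7*X*6*(1 + 6) = -7*X*6*7 = -7*X*42 = -294*X)
1041605 + (k(-23)*(-618) + (-422/97 + 518/(-135))) = 1041605 + (-294*(-23)*(-618) + (-422/97 + 518/(-135))) = 1041605 + (6762*(-618) + (-422*1/97 + 518*(-1/135))) = 1041605 + (-4178916 + (-422/97 - 518/135)) = 1041605 + (-4178916 - 107216/13095) = 1041605 - 54723012236/13095 = -41083194761/13095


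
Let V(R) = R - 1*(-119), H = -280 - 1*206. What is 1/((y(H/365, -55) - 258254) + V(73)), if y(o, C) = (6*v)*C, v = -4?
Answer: -1/256742 ≈ -3.8950e-6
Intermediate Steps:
H = -486 (H = -280 - 206 = -486)
V(R) = 119 + R (V(R) = R + 119 = 119 + R)
y(o, C) = -24*C (y(o, C) = (6*(-4))*C = -24*C)
1/((y(H/365, -55) - 258254) + V(73)) = 1/((-24*(-55) - 258254) + (119 + 73)) = 1/((1320 - 258254) + 192) = 1/(-256934 + 192) = 1/(-256742) = -1/256742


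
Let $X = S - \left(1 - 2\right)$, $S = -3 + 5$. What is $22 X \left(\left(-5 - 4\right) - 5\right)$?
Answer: $-924$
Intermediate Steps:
$S = 2$
$X = 3$ ($X = 2 - \left(1 - 2\right) = 2 - -1 = 2 + 1 = 3$)
$22 X \left(\left(-5 - 4\right) - 5\right) = 22 \cdot 3 \left(\left(-5 - 4\right) - 5\right) = 66 \left(-9 - 5\right) = 66 \left(-14\right) = -924$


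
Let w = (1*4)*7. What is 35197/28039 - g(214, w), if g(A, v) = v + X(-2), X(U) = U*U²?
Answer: -525583/28039 ≈ -18.745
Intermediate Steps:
w = 28 (w = 4*7 = 28)
X(U) = U³
g(A, v) = -8 + v (g(A, v) = v + (-2)³ = v - 8 = -8 + v)
35197/28039 - g(214, w) = 35197/28039 - (-8 + 28) = 35197*(1/28039) - 1*20 = 35197/28039 - 20 = -525583/28039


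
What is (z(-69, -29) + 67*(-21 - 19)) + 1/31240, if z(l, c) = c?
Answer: -84629159/31240 ≈ -2709.0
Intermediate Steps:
(z(-69, -29) + 67*(-21 - 19)) + 1/31240 = (-29 + 67*(-21 - 19)) + 1/31240 = (-29 + 67*(-40)) + 1/31240 = (-29 - 2680) + 1/31240 = -2709 + 1/31240 = -84629159/31240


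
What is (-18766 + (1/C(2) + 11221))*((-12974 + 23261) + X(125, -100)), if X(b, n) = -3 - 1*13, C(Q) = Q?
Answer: -154979119/2 ≈ -7.7490e+7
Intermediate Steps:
X(b, n) = -16 (X(b, n) = -3 - 13 = -16)
(-18766 + (1/C(2) + 11221))*((-12974 + 23261) + X(125, -100)) = (-18766 + (1/2 + 11221))*((-12974 + 23261) - 16) = (-18766 + (½ + 11221))*(10287 - 16) = (-18766 + 22443/2)*10271 = -15089/2*10271 = -154979119/2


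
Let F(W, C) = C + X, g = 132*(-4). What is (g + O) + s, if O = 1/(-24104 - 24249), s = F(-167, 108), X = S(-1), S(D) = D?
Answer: -20356614/48353 ≈ -421.00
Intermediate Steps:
X = -1
g = -528
F(W, C) = -1 + C (F(W, C) = C - 1 = -1 + C)
s = 107 (s = -1 + 108 = 107)
O = -1/48353 (O = 1/(-48353) = -1/48353 ≈ -2.0681e-5)
(g + O) + s = (-528 - 1/48353) + 107 = -25530385/48353 + 107 = -20356614/48353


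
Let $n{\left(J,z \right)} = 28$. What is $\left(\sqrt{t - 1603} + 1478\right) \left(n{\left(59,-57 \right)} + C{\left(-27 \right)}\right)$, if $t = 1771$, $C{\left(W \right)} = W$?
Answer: $1478 + 2 \sqrt{42} \approx 1491.0$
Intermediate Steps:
$\left(\sqrt{t - 1603} + 1478\right) \left(n{\left(59,-57 \right)} + C{\left(-27 \right)}\right) = \left(\sqrt{1771 - 1603} + 1478\right) \left(28 - 27\right) = \left(\sqrt{168} + 1478\right) 1 = \left(2 \sqrt{42} + 1478\right) 1 = \left(1478 + 2 \sqrt{42}\right) 1 = 1478 + 2 \sqrt{42}$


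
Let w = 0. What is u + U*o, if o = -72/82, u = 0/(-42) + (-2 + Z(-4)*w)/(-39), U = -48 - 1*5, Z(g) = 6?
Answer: 74494/1599 ≈ 46.588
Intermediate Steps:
U = -53 (U = -48 - 5 = -53)
u = 2/39 (u = 0/(-42) + (-2 + 6*0)/(-39) = 0*(-1/42) + (-2 + 0)*(-1/39) = 0 - 2*(-1/39) = 0 + 2/39 = 2/39 ≈ 0.051282)
o = -36/41 (o = -72*1/82 = -36/41 ≈ -0.87805)
u + U*o = 2/39 - 53*(-36/41) = 2/39 + 1908/41 = 74494/1599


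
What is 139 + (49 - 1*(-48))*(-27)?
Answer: -2480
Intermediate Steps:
139 + (49 - 1*(-48))*(-27) = 139 + (49 + 48)*(-27) = 139 + 97*(-27) = 139 - 2619 = -2480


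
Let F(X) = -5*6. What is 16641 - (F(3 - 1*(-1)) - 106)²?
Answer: -1855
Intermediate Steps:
F(X) = -30
16641 - (F(3 - 1*(-1)) - 106)² = 16641 - (-30 - 106)² = 16641 - 1*(-136)² = 16641 - 1*18496 = 16641 - 18496 = -1855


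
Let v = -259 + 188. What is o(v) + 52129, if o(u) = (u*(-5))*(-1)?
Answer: 51774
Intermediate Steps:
v = -71
o(u) = 5*u (o(u) = -5*u*(-1) = 5*u)
o(v) + 52129 = 5*(-71) + 52129 = -355 + 52129 = 51774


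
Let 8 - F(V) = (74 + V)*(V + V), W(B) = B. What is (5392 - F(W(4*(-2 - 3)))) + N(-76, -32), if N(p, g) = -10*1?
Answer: 3214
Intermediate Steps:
N(p, g) = -10
F(V) = 8 - 2*V*(74 + V) (F(V) = 8 - (74 + V)*(V + V) = 8 - (74 + V)*2*V = 8 - 2*V*(74 + V))
(5392 - F(W(4*(-2 - 3)))) + N(-76, -32) = (5392 - (8 - 592*(-2 - 3) - 2*16*(-2 - 3)**2)) - 10 = (5392 - (8 - 592*(-5) - 2*(4*(-5))**2)) - 10 = (5392 - (8 - 148*(-20) - 2*(-20)**2)) - 10 = (5392 - (8 + 2960 - 2*400)) - 10 = (5392 - (8 + 2960 - 800)) - 10 = (5392 - 1*2168) - 10 = (5392 - 2168) - 10 = 3224 - 10 = 3214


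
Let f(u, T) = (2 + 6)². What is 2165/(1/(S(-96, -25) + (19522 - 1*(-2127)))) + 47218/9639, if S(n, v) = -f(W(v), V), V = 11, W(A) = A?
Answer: 450445216693/9639 ≈ 4.6732e+7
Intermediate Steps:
f(u, T) = 64 (f(u, T) = 8² = 64)
S(n, v) = -64 (S(n, v) = -1*64 = -64)
2165/(1/(S(-96, -25) + (19522 - 1*(-2127)))) + 47218/9639 = 2165/(1/(-64 + (19522 - 1*(-2127)))) + 47218/9639 = 2165/(1/(-64 + (19522 + 2127))) + 47218*(1/9639) = 2165/(1/(-64 + 21649)) + 47218/9639 = 2165/(1/21585) + 47218/9639 = 2165*21585 + 47218/9639 = 46731525 + 47218/9639 = 450445216693/9639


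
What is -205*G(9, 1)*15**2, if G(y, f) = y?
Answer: -415125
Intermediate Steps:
-205*G(9, 1)*15**2 = -205*9*15**2 = -1845*225 = -415125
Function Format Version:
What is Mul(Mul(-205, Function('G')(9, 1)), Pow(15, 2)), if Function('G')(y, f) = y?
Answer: -415125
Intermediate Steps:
Mul(Mul(-205, Function('G')(9, 1)), Pow(15, 2)) = Mul(Mul(-205, 9), Pow(15, 2)) = Mul(-1845, 225) = -415125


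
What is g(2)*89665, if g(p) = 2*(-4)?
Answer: -717320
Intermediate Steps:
g(p) = -8
g(2)*89665 = -8*89665 = -717320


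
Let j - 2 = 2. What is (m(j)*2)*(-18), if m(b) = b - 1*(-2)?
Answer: -216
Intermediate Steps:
j = 4 (j = 2 + 2 = 4)
m(b) = 2 + b (m(b) = b + 2 = 2 + b)
(m(j)*2)*(-18) = ((2 + 4)*2)*(-18) = (6*2)*(-18) = 12*(-18) = -216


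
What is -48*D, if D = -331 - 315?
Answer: 31008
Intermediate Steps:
D = -646
-48*D = -48*(-646) = 31008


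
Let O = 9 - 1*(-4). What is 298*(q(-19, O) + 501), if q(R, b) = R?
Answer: 143636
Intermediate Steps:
O = 13 (O = 9 + 4 = 13)
298*(q(-19, O) + 501) = 298*(-19 + 501) = 298*482 = 143636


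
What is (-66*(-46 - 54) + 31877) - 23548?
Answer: 14929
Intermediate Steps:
(-66*(-46 - 54) + 31877) - 23548 = (-66*(-100) + 31877) - 23548 = (6600 + 31877) - 23548 = 38477 - 23548 = 14929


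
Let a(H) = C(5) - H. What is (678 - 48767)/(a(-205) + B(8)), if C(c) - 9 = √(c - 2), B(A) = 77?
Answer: -4664633/28226 + 48089*√3/84678 ≈ -164.28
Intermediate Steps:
C(c) = 9 + √(-2 + c) (C(c) = 9 + √(c - 2) = 9 + √(-2 + c))
a(H) = 9 + √3 - H (a(H) = (9 + √(-2 + 5)) - H = (9 + √3) - H = 9 + √3 - H)
(678 - 48767)/(a(-205) + B(8)) = (678 - 48767)/((9 + √3 - 1*(-205)) + 77) = -48089/((9 + √3 + 205) + 77) = -48089/((214 + √3) + 77) = -48089/(291 + √3)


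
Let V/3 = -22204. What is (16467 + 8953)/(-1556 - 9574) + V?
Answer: -74141698/1113 ≈ -66614.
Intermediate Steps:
V = -66612 (V = 3*(-22204) = -66612)
(16467 + 8953)/(-1556 - 9574) + V = (16467 + 8953)/(-1556 - 9574) - 66612 = 25420/(-11130) - 66612 = 25420*(-1/11130) - 66612 = -2542/1113 - 66612 = -74141698/1113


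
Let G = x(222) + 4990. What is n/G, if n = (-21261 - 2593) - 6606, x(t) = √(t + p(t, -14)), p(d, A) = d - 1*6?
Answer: -75997700/12449831 + 15230*√438/12449831 ≈ -6.0787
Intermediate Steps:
p(d, A) = -6 + d (p(d, A) = d - 6 = -6 + d)
x(t) = √(-6 + 2*t) (x(t) = √(t + (-6 + t)) = √(-6 + 2*t))
G = 4990 + √438 (G = √(-6 + 2*222) + 4990 = √(-6 + 444) + 4990 = √438 + 4990 = 4990 + √438 ≈ 5010.9)
n = -30460 (n = -23854 - 6606 = -30460)
n/G = -30460/(4990 + √438)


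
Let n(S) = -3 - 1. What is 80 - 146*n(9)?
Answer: 664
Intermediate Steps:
n(S) = -4
80 - 146*n(9) = 80 - 146*(-4) = 80 + 584 = 664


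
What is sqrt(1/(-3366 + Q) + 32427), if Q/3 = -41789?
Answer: sqrt(537386252237670)/128733 ≈ 180.07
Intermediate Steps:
Q = -125367 (Q = 3*(-41789) = -125367)
sqrt(1/(-3366 + Q) + 32427) = sqrt(1/(-3366 - 125367) + 32427) = sqrt(1/(-128733) + 32427) = sqrt(-1/128733 + 32427) = sqrt(4174424990/128733) = sqrt(537386252237670)/128733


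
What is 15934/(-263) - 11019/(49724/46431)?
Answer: -135349200923/13077412 ≈ -10350.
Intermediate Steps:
15934/(-263) - 11019/(49724/46431) = 15934*(-1/263) - 11019/(49724*(1/46431)) = -15934/263 - 11019/49724/46431 = -15934/263 - 11019*46431/49724 = -15934/263 - 511623189/49724 = -135349200923/13077412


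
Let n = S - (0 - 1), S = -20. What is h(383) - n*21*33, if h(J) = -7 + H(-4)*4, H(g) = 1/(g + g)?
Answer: 26319/2 ≈ 13160.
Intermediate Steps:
H(g) = 1/(2*g)
h(J) = -15/2 (h(J) = -7 + ((1/2)/(-4))*4 = -7 + ((1/2)*(-1/4))*4 = -7 - 1/8*4 = -7 - 1/2 = -15/2)
n = -19 (n = -20 - (0 - 1) = -20 - 1*(-1) = -20 + 1 = -19)
h(383) - n*21*33 = -15/2 - (-19*21)*33 = -15/2 - (-399)*33 = -15/2 - 1*(-13167) = -15/2 + 13167 = 26319/2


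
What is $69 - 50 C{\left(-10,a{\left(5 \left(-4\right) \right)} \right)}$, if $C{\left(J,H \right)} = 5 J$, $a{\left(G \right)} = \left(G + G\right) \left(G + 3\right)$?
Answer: $2569$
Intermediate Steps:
$a{\left(G \right)} = 2 G \left(3 + G\right)$
$69 - 50 C{\left(-10,a{\left(5 \left(-4\right) \right)} \right)} = 69 - 50 \cdot 5 \left(-10\right) = 69 - -2500 = 69 + 2500 = 2569$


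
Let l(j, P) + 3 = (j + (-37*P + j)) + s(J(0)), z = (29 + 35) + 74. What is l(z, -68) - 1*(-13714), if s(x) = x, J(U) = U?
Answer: 16503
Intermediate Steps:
z = 138 (z = 64 + 74 = 138)
l(j, P) = -3 - 37*P + 2*j (l(j, P) = -3 + ((j + (-37*P + j)) + 0) = -3 + ((j + (j - 37*P)) + 0) = -3 + ((-37*P + 2*j) + 0) = -3 + (-37*P + 2*j) = -3 - 37*P + 2*j)
l(z, -68) - 1*(-13714) = (-3 - 37*(-68) + 2*138) - 1*(-13714) = (-3 + 2516 + 276) + 13714 = 2789 + 13714 = 16503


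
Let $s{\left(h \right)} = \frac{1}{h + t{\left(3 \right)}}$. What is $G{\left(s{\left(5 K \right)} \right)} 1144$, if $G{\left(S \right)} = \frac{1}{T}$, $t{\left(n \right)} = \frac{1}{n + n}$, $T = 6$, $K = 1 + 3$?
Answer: $\frac{572}{3} \approx 190.67$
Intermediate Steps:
$K = 4$
$t{\left(n \right)} = \frac{1}{2 n}$
$s{\left(h \right)} = \frac{1}{\frac{1}{6} + h}$ ($s{\left(h \right)} = \frac{1}{h + \frac{1}{2 \cdot 3}} = \frac{1}{h + \frac{1}{2} \cdot \frac{1}{3}} = \frac{1}{h + \frac{1}{6}} = \frac{1}{\frac{1}{6} + h}$)
$G{\left(S \right)} = \frac{1}{6}$
$G{\left(s{\left(5 K \right)} \right)} 1144 = \frac{1}{6} \cdot 1144 = \frac{572}{3}$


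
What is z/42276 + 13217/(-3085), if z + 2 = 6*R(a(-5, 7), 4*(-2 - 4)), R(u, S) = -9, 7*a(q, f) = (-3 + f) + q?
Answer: -139733663/32605365 ≈ -4.2856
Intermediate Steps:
a(q, f) = -3/7 + f/7 + q/7 (a(q, f) = ((-3 + f) + q)/7 = (-3 + f + q)/7 = -3/7 + f/7 + q/7)
z = -56 (z = -2 + 6*(-9) = -2 - 54 = -56)
z/42276 + 13217/(-3085) = -56/42276 + 13217/(-3085) = -56*1/42276 + 13217*(-1/3085) = -14/10569 - 13217/3085 = -139733663/32605365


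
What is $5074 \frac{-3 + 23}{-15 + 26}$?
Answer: $\frac{101480}{11} \approx 9225.5$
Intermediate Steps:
$5074 \frac{-3 + 23}{-15 + 26} = 5074 \cdot \frac{20}{11} = \frac{101480}{11}$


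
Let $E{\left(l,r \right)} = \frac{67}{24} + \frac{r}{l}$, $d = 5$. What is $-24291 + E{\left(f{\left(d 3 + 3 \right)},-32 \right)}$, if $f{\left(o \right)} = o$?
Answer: $- \frac{1748879}{72} \approx -24290.0$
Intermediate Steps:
$E{\left(l,r \right)} = \frac{67}{24} + \frac{r}{l}$ ($E{\left(l,r \right)} = 67 \cdot \frac{1}{24} + \frac{r}{l} = \frac{67}{24} + \frac{r}{l}$)
$-24291 + E{\left(f{\left(d 3 + 3 \right)},-32 \right)} = -24291 + \left(\frac{67}{24} - \frac{32}{5 \cdot 3 + 3}\right) = -24291 + \left(\frac{67}{24} - \frac{32}{15 + 3}\right) = -24291 + \left(\frac{67}{24} - \frac{32}{18}\right) = -24291 + \left(\frac{67}{24} - \frac{16}{9}\right) = -24291 + \frac{73}{72} = - \frac{1748879}{72}$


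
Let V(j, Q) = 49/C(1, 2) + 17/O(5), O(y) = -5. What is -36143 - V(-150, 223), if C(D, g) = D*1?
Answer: -180943/5 ≈ -36189.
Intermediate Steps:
C(D, g) = D
V(j, Q) = 228/5 (V(j, Q) = 49/1 + 17/(-5) = 49*1 + 17*(-⅕) = 49 - 17/5 = 228/5)
-36143 - V(-150, 223) = -36143 - 1*228/5 = -36143 - 228/5 = -180943/5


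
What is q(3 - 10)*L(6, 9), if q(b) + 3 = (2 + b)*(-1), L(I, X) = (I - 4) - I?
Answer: -8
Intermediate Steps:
L(I, X) = -4 (L(I, X) = (-4 + I) - I = -4)
q(b) = -5 - b (q(b) = -3 + (2 + b)*(-1) = -3 + (-2 - b) = -5 - b)
q(3 - 10)*L(6, 9) = (-5 - (3 - 10))*(-4) = (-5 - 1*(-7))*(-4) = (-5 + 7)*(-4) = 2*(-4) = -8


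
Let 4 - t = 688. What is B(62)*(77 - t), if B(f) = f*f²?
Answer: 181367608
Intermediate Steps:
t = -684 (t = 4 - 1*688 = 4 - 688 = -684)
B(f) = f³
B(62)*(77 - t) = 62³*(77 - 1*(-684)) = 238328*(77 + 684) = 238328*761 = 181367608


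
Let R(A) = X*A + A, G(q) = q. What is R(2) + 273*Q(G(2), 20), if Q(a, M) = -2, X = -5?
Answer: -554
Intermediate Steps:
R(A) = -4*A (R(A) = -5*A + A = -4*A)
R(2) + 273*Q(G(2), 20) = -4*2 + 273*(-2) = -8 - 546 = -554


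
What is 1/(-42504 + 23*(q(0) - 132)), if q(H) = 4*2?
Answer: -1/45356 ≈ -2.2048e-5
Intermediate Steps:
q(H) = 8
1/(-42504 + 23*(q(0) - 132)) = 1/(-42504 + 23*(8 - 132)) = 1/(-42504 + 23*(-124)) = 1/(-42504 - 2852) = 1/(-45356) = -1/45356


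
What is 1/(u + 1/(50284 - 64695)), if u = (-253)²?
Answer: 14411/922433698 ≈ 1.5623e-5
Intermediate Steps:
u = 64009
1/(u + 1/(50284 - 64695)) = 1/(64009 + 1/(50284 - 64695)) = 1/(64009 + 1/(-14411)) = 1/(64009 - 1/14411) = 1/(922433698/14411) = 14411/922433698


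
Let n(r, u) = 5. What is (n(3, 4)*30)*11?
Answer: 1650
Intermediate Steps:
(n(3, 4)*30)*11 = (5*30)*11 = 150*11 = 1650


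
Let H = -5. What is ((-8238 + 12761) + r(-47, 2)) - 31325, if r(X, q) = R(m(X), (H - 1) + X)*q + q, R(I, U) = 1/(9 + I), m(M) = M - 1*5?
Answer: -1152402/43 ≈ -26800.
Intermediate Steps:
m(M) = -5 + M (m(M) = M - 5 = -5 + M)
r(X, q) = q + q/(4 + X) (r(X, q) = q/(9 + (-5 + X)) + q = q/(4 + X) + q = q + q/(4 + X))
((-8238 + 12761) + r(-47, 2)) - 31325 = ((-8238 + 12761) + 2*(5 - 47)/(4 - 47)) - 31325 = (4523 + 2*(-42)/(-43)) - 31325 = (4523 + 2*(-1/43)*(-42)) - 31325 = (4523 + 84/43) - 31325 = 194573/43 - 31325 = -1152402/43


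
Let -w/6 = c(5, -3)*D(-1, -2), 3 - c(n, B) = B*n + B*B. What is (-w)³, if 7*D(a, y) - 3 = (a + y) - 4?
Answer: -10077696/343 ≈ -29381.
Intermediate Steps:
c(n, B) = 3 - B² - B*n (c(n, B) = 3 - (B*n + B*B) = 3 - (B*n + B²) = 3 - (B² + B*n) = 3 + (-B² - B*n) = 3 - B² - B*n)
D(a, y) = -⅐ + a/7 + y/7 (D(a, y) = 3/7 + ((a + y) - 4)/7 = 3/7 + (-4 + a + y)/7 = 3/7 + (-4/7 + a/7 + y/7) = -⅐ + a/7 + y/7)
w = 216/7 (w = -6*(3 - 1*(-3)² - 1*(-3)*5)*(-⅐ + (⅐)*(-1) + (⅐)*(-2)) = -6*(3 - 1*9 + 15)*(-⅐ - ⅐ - 2/7) = -6*(3 - 9 + 15)*(-4)/7 = -54*(-4)/7 = -6*(-36/7) = 216/7 ≈ 30.857)
(-w)³ = (-1*216/7)³ = (-216/7)³ = -10077696/343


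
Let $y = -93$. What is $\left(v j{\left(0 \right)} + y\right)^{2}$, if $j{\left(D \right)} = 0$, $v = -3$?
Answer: $8649$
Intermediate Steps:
$\left(v j{\left(0 \right)} + y\right)^{2} = \left(\left(-3\right) 0 - 93\right)^{2} = \left(0 - 93\right)^{2} = \left(-93\right)^{2} = 8649$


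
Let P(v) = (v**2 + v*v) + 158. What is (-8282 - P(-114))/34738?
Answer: -17216/17369 ≈ -0.99119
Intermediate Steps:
P(v) = 158 + 2*v**2 (P(v) = (v**2 + v**2) + 158 = 2*v**2 + 158 = 158 + 2*v**2)
(-8282 - P(-114))/34738 = (-8282 - (158 + 2*(-114)**2))/34738 = (-8282 - (158 + 2*12996))*(1/34738) = (-8282 - (158 + 25992))*(1/34738) = (-8282 - 1*26150)*(1/34738) = (-8282 - 26150)*(1/34738) = -34432*1/34738 = -17216/17369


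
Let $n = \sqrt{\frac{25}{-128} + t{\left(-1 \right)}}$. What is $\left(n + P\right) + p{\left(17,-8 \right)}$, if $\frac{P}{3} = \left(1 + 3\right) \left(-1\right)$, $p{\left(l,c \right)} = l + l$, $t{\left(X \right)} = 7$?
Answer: $22 + \frac{\sqrt{1742}}{16} \approx 24.609$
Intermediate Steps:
$p{\left(l,c \right)} = 2 l$
$n = \frac{\sqrt{1742}}{16}$ ($n = \sqrt{\frac{25}{-128} + 7} = \sqrt{25 \left(- \frac{1}{128}\right) + 7} = \sqrt{- \frac{25}{128} + 7} = \sqrt{\frac{871}{128}} = \frac{\sqrt{1742}}{16} \approx 2.6086$)
$P = -12$ ($P = 3 \left(1 + 3\right) \left(-1\right) = 3 \cdot 4 \left(-1\right) = 3 \left(-4\right) = -12$)
$\left(n + P\right) + p{\left(17,-8 \right)} = \left(\frac{\sqrt{1742}}{16} - 12\right) + 2 \cdot 17 = \left(-12 + \frac{\sqrt{1742}}{16}\right) + 34 = 22 + \frac{\sqrt{1742}}{16}$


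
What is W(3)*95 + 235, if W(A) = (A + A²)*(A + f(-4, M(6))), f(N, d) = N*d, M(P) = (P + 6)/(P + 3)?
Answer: -2425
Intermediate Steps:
M(P) = (6 + P)/(3 + P)
W(A) = (-16/3 + A)*(A + A²) (W(A) = (A + A²)*(A - 4*(6 + 6)/(3 + 6)) = (A + A²)*(A - 4*12/9) = (A + A²)*(A - 4*4/3) = (A + A²)*(A - 16/3) = (A + A²)*(-16/3 + A) = (-16/3 + A)*(A + A²))
W(3)*95 + 235 = ((⅓)*3*(-16 - 13*3 + 3*3²))*95 + 235 = ((⅓)*3*(-16 - 39 + 3*9))*95 + 235 = ((⅓)*3*(-16 - 39 + 27))*95 + 235 = ((⅓)*3*(-28))*95 + 235 = -28*95 + 235 = -2660 + 235 = -2425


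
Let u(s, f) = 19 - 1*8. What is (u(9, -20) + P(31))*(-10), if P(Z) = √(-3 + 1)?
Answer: -110 - 10*I*√2 ≈ -110.0 - 14.142*I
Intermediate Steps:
P(Z) = I*√2 (P(Z) = √(-2) = I*√2)
u(s, f) = 11 (u(s, f) = 19 - 8 = 11)
(u(9, -20) + P(31))*(-10) = (11 + I*√2)*(-10) = -110 - 10*I*√2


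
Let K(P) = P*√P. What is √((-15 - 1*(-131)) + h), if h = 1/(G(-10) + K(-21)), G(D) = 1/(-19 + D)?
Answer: √(116 - 1/(1/29 + 21*I*√21)) ≈ 10.77 + 0.00048*I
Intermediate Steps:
K(P) = P^(3/2)
h = 1/(-1/29 - 21*I*√21) (h = 1/(1/(-19 - 10) + (-21)^(3/2)) = 1/(1/(-29) - 21*I*√21) = 1/(-1/29 - 21*I*√21) ≈ -3.72e-6 + 0.010391*I)
√((-15 - 1*(-131)) + h) = √((-15 - 1*(-131)) + 29*I/(-I + 609*√21)) = √((-15 + 131) + 29*I/(-I + 609*√21)) = √(116 + 29*I/(-I + 609*√21))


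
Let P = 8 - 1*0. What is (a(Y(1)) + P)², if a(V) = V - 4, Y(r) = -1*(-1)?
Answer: 25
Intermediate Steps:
Y(r) = 1
P = 8 (P = 8 + 0 = 8)
a(V) = -4 + V
(a(Y(1)) + P)² = ((-4 + 1) + 8)² = (-3 + 8)² = 5² = 25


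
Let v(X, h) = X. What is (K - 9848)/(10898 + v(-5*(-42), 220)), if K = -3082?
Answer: -6465/5554 ≈ -1.1640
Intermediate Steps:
(K - 9848)/(10898 + v(-5*(-42), 220)) = (-3082 - 9848)/(10898 - 5*(-42)) = -12930/(10898 + 210) = -12930/11108 = -12930*1/11108 = -6465/5554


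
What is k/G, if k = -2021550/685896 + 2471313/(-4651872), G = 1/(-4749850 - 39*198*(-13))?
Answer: 89591422189934247/5539410412 ≈ 1.6173e+7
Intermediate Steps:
G = -1/4649464 (G = 1/(-4749850 - 7722*(-13)) = 1/(-4749850 + 100386) = 1/(-4649464) = -1/4649464 ≈ -2.1508e-7)
k = -154153549209/44315283296 (k = -2021550*1/685896 + 2471313*(-1/4651872) = -336925/114316 - 823771/1550624 = -154153549209/44315283296 ≈ -3.4786)
k/G = -154153549209/(44315283296*(-1/4649464)) = -154153549209/44315283296*(-4649464) = 89591422189934247/5539410412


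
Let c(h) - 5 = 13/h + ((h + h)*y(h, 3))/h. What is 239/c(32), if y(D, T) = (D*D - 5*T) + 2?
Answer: 7648/64877 ≈ 0.11788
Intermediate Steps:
y(D, T) = 2 + D**2 - 5*T (y(D, T) = (D**2 - 5*T) + 2 = 2 + D**2 - 5*T)
c(h) = -21 + 2*h**2 + 13/h (c(h) = 5 + (13/h + ((h + h)*(2 + h**2 - 5*3))/h) = 5 + (13/h + ((2*h)*(2 + h**2 - 15))/h) = 5 + (13/h + ((2*h)*(-13 + h**2))/h) = 5 + (13/h + (2*h*(-13 + h**2))/h) = 5 + (13/h + (-26 + 2*h**2)) = 5 + (-26 + 2*h**2 + 13/h) = -21 + 2*h**2 + 13/h)
239/c(32) = 239/(-21 + 2*32**2 + 13/32) = 239/(-21 + 2*1024 + 13*(1/32)) = 239/(-21 + 2048 + 13/32) = 239/(64877/32) = 239*(32/64877) = 7648/64877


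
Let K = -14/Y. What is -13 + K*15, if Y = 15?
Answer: -27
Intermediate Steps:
K = -14/15 ≈ -0.93333
-13 + K*15 = -13 - 14/15*15 = -13 - 14 = -27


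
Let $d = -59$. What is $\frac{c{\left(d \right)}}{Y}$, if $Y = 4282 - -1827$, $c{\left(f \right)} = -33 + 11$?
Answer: $- \frac{22}{6109} \approx -0.0036012$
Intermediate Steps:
$c{\left(f \right)} = -22$
$Y = 6109$ ($Y = 4282 + 1827 = 6109$)
$\frac{c{\left(d \right)}}{Y} = - \frac{22}{6109}$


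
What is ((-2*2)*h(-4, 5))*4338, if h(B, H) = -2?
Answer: 34704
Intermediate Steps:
((-2*2)*h(-4, 5))*4338 = (-2*2*(-2))*4338 = -4*(-2)*4338 = 8*4338 = 34704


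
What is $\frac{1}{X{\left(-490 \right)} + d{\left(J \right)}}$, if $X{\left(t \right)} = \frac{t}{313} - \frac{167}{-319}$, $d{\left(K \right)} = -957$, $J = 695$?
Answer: $- \frac{99847}{95657618} \approx -0.0010438$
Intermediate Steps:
$X{\left(t \right)} = \frac{167}{319} + \frac{t}{313}$ ($X{\left(t \right)} = t \frac{1}{313} - - \frac{167}{319} = \frac{t}{313} + \frac{167}{319} = \frac{167}{319} + \frac{t}{313}$)
$\frac{1}{X{\left(-490 \right)} + d{\left(J \right)}} = \frac{1}{\left(\frac{167}{319} + \frac{1}{313} \left(-490\right)\right) - 957} = \frac{1}{\left(\frac{167}{319} - \frac{490}{313}\right) - 957} = \frac{1}{- \frac{104039}{99847} - 957} = \frac{1}{- \frac{95657618}{99847}} = - \frac{99847}{95657618}$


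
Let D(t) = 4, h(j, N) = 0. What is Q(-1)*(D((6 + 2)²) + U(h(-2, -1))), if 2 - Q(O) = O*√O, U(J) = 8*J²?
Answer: 8 + 4*I ≈ 8.0 + 4.0*I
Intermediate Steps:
Q(O) = 2 - O^(3/2) (Q(O) = 2 - O*√O = 2 - O^(3/2))
Q(-1)*(D((6 + 2)²) + U(h(-2, -1))) = (2 - (-1)^(3/2))*(4 + 8*0²) = (2 - (-1)*I)*(4 + 8*0) = (2 + I)*(4 + 0) = (2 + I)*4 = 8 + 4*I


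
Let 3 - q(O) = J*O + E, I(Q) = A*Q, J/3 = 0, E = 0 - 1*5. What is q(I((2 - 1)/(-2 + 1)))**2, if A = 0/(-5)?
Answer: 64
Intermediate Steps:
E = -5 (E = 0 - 5 = -5)
J = 0 (J = 3*0 = 0)
A = 0 (A = 0*(-1/5) = 0)
I(Q) = 0 (I(Q) = 0*Q = 0)
q(O) = 8 (q(O) = 3 - (0*O - 5) = 3 - (0 - 5) = 3 - 1*(-5) = 3 + 5 = 8)
q(I((2 - 1)/(-2 + 1)))**2 = 8**2 = 64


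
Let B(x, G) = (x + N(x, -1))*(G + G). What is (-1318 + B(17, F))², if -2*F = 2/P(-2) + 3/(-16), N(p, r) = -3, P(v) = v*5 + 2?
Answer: 110145025/64 ≈ 1.7210e+6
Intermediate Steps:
P(v) = 2 + 5*v (P(v) = 5*v + 2 = 2 + 5*v)
F = 7/32 (F = -(2/(2 + 5*(-2)) + 3/(-16))/2 = -(2/(2 - 10) + 3*(-1/16))/2 = -(2/(-8) - 3/16)/2 = -(2*(-⅛) - 3/16)/2 = -(-¼ - 3/16)/2 = -½*(-7/16) = 7/32 ≈ 0.21875)
B(x, G) = 2*G*(-3 + x) (B(x, G) = (x - 3)*(G + G) = (-3 + x)*(2*G) = 2*G*(-3 + x))
(-1318 + B(17, F))² = (-1318 + 2*(7/32)*(-3 + 17))² = (-1318 + 2*(7/32)*14)² = (-1318 + 49/8)² = (-10495/8)² = 110145025/64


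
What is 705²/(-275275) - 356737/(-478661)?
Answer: -5588228234/5270536271 ≈ -1.0603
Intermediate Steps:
705²/(-275275) - 356737/(-478661) = 497025*(-1/275275) - 356737*(-1/478661) = -19881/11011 + 356737/478661 = -5588228234/5270536271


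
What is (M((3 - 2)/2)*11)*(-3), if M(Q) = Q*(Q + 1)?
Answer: -99/4 ≈ -24.750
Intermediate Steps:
M(Q) = Q*(1 + Q)
(M((3 - 2)/2)*11)*(-3) = ((((3 - 2)/2)*(1 + (3 - 2)/2))*11)*(-3) = (((1*(1/2))*(1 + 1*(1/2)))*11)*(-3) = (((1 + 1/2)/2)*11)*(-3) = (((1/2)*(3/2))*11)*(-3) = ((3/4)*11)*(-3) = (33/4)*(-3) = -99/4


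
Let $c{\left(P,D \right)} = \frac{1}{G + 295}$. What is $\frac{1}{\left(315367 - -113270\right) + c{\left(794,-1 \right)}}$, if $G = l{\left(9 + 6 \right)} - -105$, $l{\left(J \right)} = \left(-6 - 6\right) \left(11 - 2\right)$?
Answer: $\frac{292}{125162005} \approx 2.333 \cdot 10^{-6}$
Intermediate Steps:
$l{\left(J \right)} = -108$ ($l{\left(J \right)} = \left(-12\right) 9 = -108$)
$G = -3$ ($G = -108 - -105 = -108 + 105 = -3$)
$c{\left(P,D \right)} = \frac{1}{292}$ ($c{\left(P,D \right)} = \frac{1}{-3 + 295} = \frac{1}{292}$)
$\frac{1}{\left(315367 - -113270\right) + c{\left(794,-1 \right)}} = \frac{1}{\left(315367 - -113270\right) + \frac{1}{292}} = \frac{1}{\left(315367 + 113270\right) + \frac{1}{292}} = \frac{1}{428637 + \frac{1}{292}} = \frac{1}{\frac{125162005}{292}} = \frac{292}{125162005}$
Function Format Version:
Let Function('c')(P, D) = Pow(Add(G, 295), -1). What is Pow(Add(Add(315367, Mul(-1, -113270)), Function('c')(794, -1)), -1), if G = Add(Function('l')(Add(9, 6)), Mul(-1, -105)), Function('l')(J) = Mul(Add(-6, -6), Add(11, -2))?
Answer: Rational(292, 125162005) ≈ 2.3330e-6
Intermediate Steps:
Function('l')(J) = -108 (Function('l')(J) = Mul(-12, 9) = -108)
G = -3 (G = Add(-108, Mul(-1, -105)) = Add(-108, 105) = -3)
Function('c')(P, D) = Rational(1, 292) (Function('c')(P, D) = Pow(Add(-3, 295), -1) = Pow(292, -1) = Rational(1, 292))
Pow(Add(Add(315367, Mul(-1, -113270)), Function('c')(794, -1)), -1) = Pow(Add(Add(315367, Mul(-1, -113270)), Rational(1, 292)), -1) = Pow(Add(Add(315367, 113270), Rational(1, 292)), -1) = Pow(Add(428637, Rational(1, 292)), -1) = Pow(Rational(125162005, 292), -1) = Rational(292, 125162005)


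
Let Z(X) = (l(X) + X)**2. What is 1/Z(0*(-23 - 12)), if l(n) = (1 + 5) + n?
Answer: 1/36 ≈ 0.027778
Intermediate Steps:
l(n) = 6 + n
Z(X) = (6 + 2*X)**2 (Z(X) = ((6 + X) + X)**2 = (6 + 2*X)**2)
1/Z(0*(-23 - 12)) = 1/(4*(3 + 0*(-23 - 12))**2) = 1/(4*(3 + 0*(-35))**2) = 1/(4*(3 + 0)**2) = 1/(4*3**2) = 1/(4*9) = 1/36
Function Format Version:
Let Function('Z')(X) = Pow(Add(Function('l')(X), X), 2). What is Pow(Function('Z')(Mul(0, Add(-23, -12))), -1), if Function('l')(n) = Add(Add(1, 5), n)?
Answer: Rational(1, 36) ≈ 0.027778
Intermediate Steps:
Function('l')(n) = Add(6, n)
Function('Z')(X) = Pow(Add(6, Mul(2, X)), 2) (Function('Z')(X) = Pow(Add(Add(6, X), X), 2) = Pow(Add(6, Mul(2, X)), 2))
Pow(Function('Z')(Mul(0, Add(-23, -12))), -1) = Pow(Mul(4, Pow(Add(3, Mul(0, Add(-23, -12))), 2)), -1) = Pow(Mul(4, Pow(Add(3, Mul(0, -35)), 2)), -1) = Pow(Mul(4, Pow(Add(3, 0), 2)), -1) = Pow(Mul(4, Pow(3, 2)), -1) = Pow(Mul(4, 9), -1) = Pow(36, -1) = Rational(1, 36)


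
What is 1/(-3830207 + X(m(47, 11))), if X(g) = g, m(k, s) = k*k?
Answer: -1/3827998 ≈ -2.6123e-7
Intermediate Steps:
m(k, s) = k²
1/(-3830207 + X(m(47, 11))) = 1/(-3830207 + 47²) = 1/(-3830207 + 2209) = 1/(-3827998) = -1/3827998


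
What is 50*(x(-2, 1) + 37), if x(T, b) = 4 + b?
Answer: 2100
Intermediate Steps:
50*(x(-2, 1) + 37) = 50*((4 + 1) + 37) = 50*(5 + 37) = 50*42 = 2100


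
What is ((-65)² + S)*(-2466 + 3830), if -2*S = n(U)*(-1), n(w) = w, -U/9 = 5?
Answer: 5732210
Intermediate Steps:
U = -45 (U = -9*5 = -45)
S = -45/2 (S = -(-45)*(-1)/2 = -½*45 = -45/2 ≈ -22.500)
((-65)² + S)*(-2466 + 3830) = ((-65)² - 45/2)*(-2466 + 3830) = (4225 - 45/2)*1364 = (8405/2)*1364 = 5732210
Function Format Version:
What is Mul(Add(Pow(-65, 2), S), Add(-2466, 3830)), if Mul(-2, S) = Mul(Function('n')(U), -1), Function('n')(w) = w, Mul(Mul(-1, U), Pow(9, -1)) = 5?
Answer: 5732210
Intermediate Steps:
U = -45 (U = Mul(-9, 5) = -45)
S = Rational(-45, 2) (S = Mul(Rational(-1, 2), Mul(-45, -1)) = Mul(Rational(-1, 2), 45) = Rational(-45, 2) ≈ -22.500)
Mul(Add(Pow(-65, 2), S), Add(-2466, 3830)) = Mul(Add(Pow(-65, 2), Rational(-45, 2)), Add(-2466, 3830)) = Mul(Add(4225, Rational(-45, 2)), 1364) = Mul(Rational(8405, 2), 1364) = 5732210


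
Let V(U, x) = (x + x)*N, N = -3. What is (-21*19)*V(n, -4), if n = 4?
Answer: -9576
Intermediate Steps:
V(U, x) = -6*x (V(U, x) = (x + x)*(-3) = (2*x)*(-3) = -6*x)
(-21*19)*V(n, -4) = (-21*19)*(-6*(-4)) = -399*24 = -9576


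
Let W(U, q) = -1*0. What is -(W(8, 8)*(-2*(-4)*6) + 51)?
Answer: -51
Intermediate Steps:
W(U, q) = 0
-(W(8, 8)*(-2*(-4)*6) + 51) = -(0*(-2*(-4)*6) + 51) = -(0*(8*6) + 51) = -(0*48 + 51) = -(0 + 51) = -1*51 = -51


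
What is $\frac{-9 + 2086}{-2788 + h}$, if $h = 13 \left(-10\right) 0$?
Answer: $- \frac{2077}{2788} \approx -0.74498$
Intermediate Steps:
$h = 0$ ($h = \left(-130\right) 0 = 0$)
$\frac{-9 + 2086}{-2788 + h} = \frac{-9 + 2086}{-2788 + 0} = \frac{2077}{-2788} = 2077 \left(- \frac{1}{2788}\right) = - \frac{2077}{2788}$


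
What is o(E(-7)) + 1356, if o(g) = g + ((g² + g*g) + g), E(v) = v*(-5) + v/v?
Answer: 4020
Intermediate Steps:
E(v) = 1 - 5*v (E(v) = -5*v + 1 = 1 - 5*v)
o(g) = 2*g + 2*g² (o(g) = g + ((g² + g²) + g) = g + (2*g² + g) = g + (g + 2*g²) = 2*g + 2*g²)
o(E(-7)) + 1356 = 2*(1 - 5*(-7))*(1 + (1 - 5*(-7))) + 1356 = 2*(1 + 35)*(1 + (1 + 35)) + 1356 = 2*36*(1 + 36) + 1356 = 2*36*37 + 1356 = 2664 + 1356 = 4020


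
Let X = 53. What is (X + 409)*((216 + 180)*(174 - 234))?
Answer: -10977120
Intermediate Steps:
(X + 409)*((216 + 180)*(174 - 234)) = (53 + 409)*((216 + 180)*(174 - 234)) = 462*(396*(-60)) = 462*(-23760) = -10977120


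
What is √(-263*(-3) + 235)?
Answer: 32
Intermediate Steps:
√(-263*(-3) + 235) = √(789 + 235) = √1024 = 32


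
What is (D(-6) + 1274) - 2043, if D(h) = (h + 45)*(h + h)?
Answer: -1237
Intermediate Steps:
D(h) = 2*h*(45 + h) (D(h) = (45 + h)*(2*h) = 2*h*(45 + h))
(D(-6) + 1274) - 2043 = (2*(-6)*(45 - 6) + 1274) - 2043 = (2*(-6)*39 + 1274) - 2043 = (-468 + 1274) - 2043 = 806 - 2043 = -1237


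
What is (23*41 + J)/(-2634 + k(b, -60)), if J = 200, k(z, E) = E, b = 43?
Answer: -381/898 ≈ -0.42428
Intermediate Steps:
(23*41 + J)/(-2634 + k(b, -60)) = (23*41 + 200)/(-2634 - 60) = (943 + 200)/(-2694) = 1143*(-1/2694) = -381/898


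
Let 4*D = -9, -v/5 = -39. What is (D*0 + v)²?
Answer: 38025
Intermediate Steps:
v = 195 (v = -5*(-39) = 195)
D = -9/4 (D = (¼)*(-9) = -9/4 ≈ -2.2500)
(D*0 + v)² = (-9/4*0 + 195)² = (0 + 195)² = 195² = 38025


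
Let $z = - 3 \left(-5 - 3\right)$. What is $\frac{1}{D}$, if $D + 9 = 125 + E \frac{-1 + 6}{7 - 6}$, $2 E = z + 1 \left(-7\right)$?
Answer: $\frac{2}{317} \approx 0.0063092$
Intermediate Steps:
$z = 24$ ($z = \left(-3\right) \left(-8\right) = 24$)
$E = \frac{17}{2}$ ($E = \frac{24 + 1 \left(-7\right)}{2} = \frac{24 - 7}{2} = \frac{1}{2} \cdot 17 = \frac{17}{2} \approx 8.5$)
$D = \frac{317}{2}$ ($D = -9 + \left(125 + \frac{17 \frac{-1 + 6}{7 - 6}}{2}\right) = -9 + \left(125 + \frac{17 \cdot \frac{5}{1}}{2}\right) = -9 + \left(125 + \frac{17 \cdot 5 \cdot 1}{2}\right) = -9 + \left(125 + \frac{17}{2} \cdot 5\right) = -9 + \left(125 + \frac{85}{2}\right) = -9 + \frac{335}{2} = \frac{317}{2} \approx 158.5$)
$\frac{1}{D} = \frac{1}{\frac{317}{2}} = \frac{2}{317}$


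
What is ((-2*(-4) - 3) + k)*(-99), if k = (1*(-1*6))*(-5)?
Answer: -3465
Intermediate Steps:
k = 30 (k = (1*(-6))*(-5) = -6*(-5) = 30)
((-2*(-4) - 3) + k)*(-99) = ((-2*(-4) - 3) + 30)*(-99) = ((8 - 3) + 30)*(-99) = (5 + 30)*(-99) = 35*(-99) = -3465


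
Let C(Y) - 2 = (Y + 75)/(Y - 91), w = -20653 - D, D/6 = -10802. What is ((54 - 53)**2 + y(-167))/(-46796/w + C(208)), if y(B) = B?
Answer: -857656098/17355071 ≈ -49.418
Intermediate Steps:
D = -64812 (D = 6*(-10802) = -64812)
w = 44159 (w = -20653 - 1*(-64812) = -20653 + 64812 = 44159)
C(Y) = 2 + (75 + Y)/(-91 + Y) (C(Y) = 2 + (Y + 75)/(Y - 91) = 2 + (75 + Y)/(-91 + Y))
((54 - 53)**2 + y(-167))/(-46796/w + C(208)) = ((54 - 53)**2 - 167)/(-46796/44159 + (-107 + 3*208)/(-91 + 208)) = (1**2 - 167)/(-46796*1/44159 + (-107 + 624)/117) = (1 - 167)/(-46796/44159 + (1/117)*517) = -166/(-46796/44159 + 517/117) = -166/17355071/5166603 = -166*5166603/17355071 = -857656098/17355071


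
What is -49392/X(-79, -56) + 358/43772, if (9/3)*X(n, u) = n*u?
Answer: -57896215/1728994 ≈ -33.485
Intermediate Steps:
X(n, u) = n*u/3 (X(n, u) = (n*u)/3 = n*u/3)
-49392/X(-79, -56) + 358/43772 = -49392/((⅓)*(-79)*(-56)) + 358/43772 = -49392/4424/3 + 358*(1/43772) = -49392*3/4424 + 179/21886 = -2646/79 + 179/21886 = -57896215/1728994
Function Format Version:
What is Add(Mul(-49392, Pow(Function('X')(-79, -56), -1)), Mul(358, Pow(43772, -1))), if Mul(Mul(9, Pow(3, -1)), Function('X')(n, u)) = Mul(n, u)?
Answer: Rational(-57896215, 1728994) ≈ -33.485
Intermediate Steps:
Function('X')(n, u) = Mul(Rational(1, 3), n, u) (Function('X')(n, u) = Mul(Rational(1, 3), Mul(n, u)) = Mul(Rational(1, 3), n, u))
Add(Mul(-49392, Pow(Function('X')(-79, -56), -1)), Mul(358, Pow(43772, -1))) = Add(Mul(-49392, Pow(Mul(Rational(1, 3), -79, -56), -1)), Mul(358, Pow(43772, -1))) = Add(Mul(-49392, Pow(Rational(4424, 3), -1)), Mul(358, Rational(1, 43772))) = Add(Mul(-49392, Rational(3, 4424)), Rational(179, 21886)) = Add(Rational(-2646, 79), Rational(179, 21886)) = Rational(-57896215, 1728994)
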